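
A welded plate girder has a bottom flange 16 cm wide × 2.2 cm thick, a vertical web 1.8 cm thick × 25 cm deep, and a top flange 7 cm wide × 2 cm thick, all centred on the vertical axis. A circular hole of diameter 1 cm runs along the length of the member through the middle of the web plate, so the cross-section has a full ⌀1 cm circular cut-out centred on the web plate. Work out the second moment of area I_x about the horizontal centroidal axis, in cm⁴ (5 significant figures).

I_x ≈ 1.0526 × 10⁴ cm⁴

Split into non-overlapping primitives; take the origin at the lower-left of the bounding box.
Bottom plate: 16 × 2.2, A = 35.2 cm², y = 1.1 cm, Ī = 14.19733 cm⁴.
Web plate: 1.8 × 25, A = 45 cm², y = 14.7 cm, Ī = 2343.75 cm⁴.
Top plate: 7 × 2, A = 14 cm², y = 28.2 cm, Ī = 4.666667 cm⁴.
Hole (subtracted): ⌀1, A = 0.7853982 cm², y = 14.7 cm, Ī = 0.04908739 cm⁴.
Centroid: ȳ = ΣA·y / ΣA = 11.59856 cm.
Transfer each piece to the horizontal centroidal axis using Ī + A·d² with d = y − 11.59856:
  bottom plate: d = -10.49856 cm → contributes +3893.931 cm⁴
  web plate: d = 3.101442 cm → contributes +2776.603 cm⁴
  top plate: d = 16.60144 cm → contributes +3863.177 cm⁴
  hole: d = 3.101442 cm → contributes −7.603789 cm⁴
Total I = 10526.11 cm⁴.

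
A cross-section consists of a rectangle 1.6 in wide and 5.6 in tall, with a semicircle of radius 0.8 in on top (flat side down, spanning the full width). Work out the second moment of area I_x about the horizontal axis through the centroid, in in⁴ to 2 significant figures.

I_x ≈ 32 in⁴

Decompose the section into non-overlapping parts with the origin at the bottom-left of its bounding rectangle.
Rectangular body: 1.6 × 5.6, A = 8.96 in², y = 2.8 in, Ī = 23.42 in⁴.
Semicircular cap: semicircle r = 0.8, A = 1.005 in², y = 5.94 in, Ī = 0.04496 in⁴.
Centroid: ȳ = ΣA·y / ΣA = 3.117 in.
Transfer each piece to the horizontal axis through the centroid using Ī + A·d² with d = y − 3.117:
  rectangular body: d = -0.3167 in → contributes +24.31 in⁴
  semicircular cap: d = 2.823 in → contributes +8.056 in⁴
Total I = 32.37 in⁴.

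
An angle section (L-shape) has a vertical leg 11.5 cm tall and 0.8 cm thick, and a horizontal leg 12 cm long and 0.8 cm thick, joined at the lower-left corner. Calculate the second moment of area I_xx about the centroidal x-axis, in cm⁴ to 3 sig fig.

I_xx ≈ 232 cm⁴

Break the section into simple shapes (no overlaps), measuring from the bottom-left corner of the bounding box.
Vertical leg: 0.8 × 11.5, A = 9.2 cm², y = 5.75 cm, Ī = 101.39 cm⁴.
Horizontal leg (remainder): 11.2 × 0.8, A = 8.96 cm², y = 0.4 cm, Ī = 0.47787 cm⁴.
Centroid: ȳ = ΣA·y / ΣA = 3.1104 cm.
Transfer each piece to the centroidal x-axis using Ī + A·d² with d = y − 3.1104:
  vertical leg: d = 2.6396 cm → contributes +165.49 cm⁴
  horizontal leg (remainder): d = -2.7104 cm → contributes +66.298 cm⁴
Total I = 231.79 cm⁴.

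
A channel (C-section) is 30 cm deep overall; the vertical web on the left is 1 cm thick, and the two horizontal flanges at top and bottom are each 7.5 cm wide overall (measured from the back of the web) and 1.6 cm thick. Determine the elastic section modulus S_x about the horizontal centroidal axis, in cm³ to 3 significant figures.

Decompose the section into non-overlapping parts with the origin at the bottom-left of its bounding rectangle.
Web: 1 × 30, A = 30 cm², y = 15 cm, Ī = 2 250 cm⁴.
Top flange (beyond web): 6.5 × 1.6, A = 10.4 cm², y = 29.2 cm, Ī = 2.2187 cm⁴.
Bottom flange (beyond web): 6.5 × 1.6, A = 10.4 cm², y = 0.8 cm, Ī = 2.2187 cm⁴.
By symmetry the centroid is at mid-height, ȳ = 15 cm.
Transfer each piece to the horizontal centroidal axis using Ī + A·d² with d = y − 15:
  web: d = 0 cm → contributes +2 250 cm⁴
  top flange (beyond web): d = 14.2 cm → contributes +2099.3 cm⁴
  bottom flange (beyond web): d = -14.2 cm → contributes +2099.3 cm⁴
Total I = 6448.5 cm⁴.
Extreme fibre distance c = 15 cm; S = I/c = 429.9 cm³.

S_x ≈ 430 cm³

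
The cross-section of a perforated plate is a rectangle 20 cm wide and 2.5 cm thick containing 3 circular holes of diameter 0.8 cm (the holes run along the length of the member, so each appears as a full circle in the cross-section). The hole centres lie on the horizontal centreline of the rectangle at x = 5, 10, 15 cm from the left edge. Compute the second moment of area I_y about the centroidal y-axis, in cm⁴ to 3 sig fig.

Split into non-overlapping primitives; take the origin at the lower-left of the bounding box.
Plate: 20 × 2.5, A = 50 cm², x = 10 cm, Ī = 1666.7 cm⁴.
Hole 1 (subtracted): ⌀0.8, A = 0.50265 cm², x = 5 cm, Ī = 0.020106 cm⁴.
Hole 2 (subtracted): ⌀0.8, A = 0.50265 cm², x = 10 cm, Ī = 0.020106 cm⁴.
Hole 3 (subtracted): ⌀0.8, A = 0.50265 cm², x = 15 cm, Ī = 0.020106 cm⁴.
By symmetry the centroid is at mid-width, x̄ = 10 cm.
Transfer each piece to the centroidal y-axis using Ī + A·d² with d = x − 10:
  plate: d = 0 cm → contributes +1666.7 cm⁴
  hole 1: d = -5 cm → contributes −12.586 cm⁴
  hole 2: d = 0 cm → contributes −0.020106 cm⁴
  hole 3: d = 5 cm → contributes −12.586 cm⁴
Total I = 1641.5 cm⁴.

I_y ≈ 1640 cm⁴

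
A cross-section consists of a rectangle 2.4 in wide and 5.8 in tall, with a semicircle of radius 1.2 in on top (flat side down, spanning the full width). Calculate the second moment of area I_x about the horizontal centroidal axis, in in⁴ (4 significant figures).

I_x ≈ 61.87 in⁴

Break the section into simple shapes (no overlaps), measuring from the bottom-left corner of the bounding box.
Rectangular body: 2.4 × 5.8, A = 13.92 in², y = 2.9 in, Ī = 39.0224 in⁴.
Semicircular cap: semicircle r = 1.2, A = 2.26195 in², y = 6.3093 in, Ī = 0.227592 in⁴.
Centroid: ȳ = ΣA·y / ΣA = 3.37656 in.
Transfer each piece to the horizontal centroidal axis using Ī + A·d² with d = y − 3.37656:
  rectangular body: d = -0.476559 in → contributes +42.1837 in⁴
  semicircular cap: d = 2.93274 in → contributes +19.6825 in⁴
Total I = 61.8662 in⁴.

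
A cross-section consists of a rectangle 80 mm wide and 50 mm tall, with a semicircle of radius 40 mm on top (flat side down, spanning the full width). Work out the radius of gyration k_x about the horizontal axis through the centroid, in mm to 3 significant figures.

k_x ≈ 24.3 mm

Treat the section as a set of non-overlapping primitives; coordinates are from the bounding-box lower-left.
Rectangular body: 80 × 50, A = 4 000 mm², y = 25 mm, Ī = 833 333 mm⁴.
Semicircular cap: semicircle r = 40, A = 2513.3 mm², y = 66.977 mm, Ī = 280 978 mm⁴.
Centroid: ȳ = ΣA·y / ΣA = 41.197 mm.
Transfer each piece to the horizontal axis through the centroid using Ī + A·d² with d = y − 41.197:
  rectangular body: d = -16.197 mm → contributes +1 882 765 mm⁴
  semicircular cap: d = 25.779 mm → contributes +1 951 200 mm⁴
Total I = 3 833 964 mm⁴.
Radius of gyration: k = √(I/A) = √(3 833 964 / 6513.3) = 24.262 mm.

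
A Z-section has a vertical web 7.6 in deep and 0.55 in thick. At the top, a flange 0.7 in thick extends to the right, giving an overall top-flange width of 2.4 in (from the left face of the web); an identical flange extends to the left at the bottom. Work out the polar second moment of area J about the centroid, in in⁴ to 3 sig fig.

Break the section into simple shapes (no overlaps), measuring from the bottom-left corner of the bounding box.
Web: 0.55 × 7.6, A = 4.18 in², y = 3.8 in, Ī = 20.12 in⁴.
Top flange (beyond web): 1.85 × 0.7, A = 1.295 in², y = 7.25 in, Ī = 0.052879 in⁴.
Bottom flange (beyond web): 1.85 × 0.7, A = 1.295 in², y = 0.35 in, Ī = 0.052879 in⁴.
Centroid: ȳ = ΣA·y / ΣA = 3.8 in.
Transfer each piece to the centroidal x-axis using Ī + A·d² with d = y − 3.8:
  web: d = 0 in → contributes +20.12 in⁴
  top flange (beyond web): d = 3.45 in → contributes +15.467 in⁴
  bottom flange (beyond web): d = -3.45 in → contributes +15.467 in⁴
Total I = 51.053 in⁴.
For the y-axis: x̄ = 2.125 in.
Repeating about the centroidal y-axis gives I_y = 4.5737 in⁴.
Polar second moment: J = I_x + I_y = 55.627 in⁴.

J ≈ 55.6 in⁴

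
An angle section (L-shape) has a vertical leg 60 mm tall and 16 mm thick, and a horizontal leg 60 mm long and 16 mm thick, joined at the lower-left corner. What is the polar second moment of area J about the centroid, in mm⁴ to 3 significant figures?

Split into non-overlapping primitives; take the origin at the lower-left of the bounding box.
Vertical leg: 16 × 60, A = 960 mm², y = 30 mm, Ī = 288 000 mm⁴.
Horizontal leg (remainder): 44 × 16, A = 704 mm², y = 8 mm, Ī = 15 019 mm⁴.
Centroid: ȳ = ΣA·y / ΣA = 20.692 mm.
Transfer each piece to the centroidal x-axis using Ī + A·d² with d = y − 20.692:
  vertical leg: d = 9.3077 mm → contributes +371 168 mm⁴
  horizontal leg (remainder): d = -12.692 mm → contributes +128 429 mm⁴
Total I = 499 597 mm⁴.
For the y-axis: x̄ = 20.692 mm.
Repeating about the centroidal y-axis gives I_y = 499 597 mm⁴.
Polar second moment: J = I_x + I_y = 999 194 mm⁴.

J ≈ 9.99 × 10⁵ mm⁴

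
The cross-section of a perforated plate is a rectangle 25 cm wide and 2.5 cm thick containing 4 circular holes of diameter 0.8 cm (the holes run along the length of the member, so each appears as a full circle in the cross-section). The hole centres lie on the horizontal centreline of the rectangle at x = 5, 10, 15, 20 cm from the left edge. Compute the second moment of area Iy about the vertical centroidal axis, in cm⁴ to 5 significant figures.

Break the section into simple shapes (no overlaps), measuring from the bottom-left corner of the bounding box.
Plate: 25 × 2.5, A = 62.5 cm², x = 12.5 cm, Ī = 3255.208 cm⁴.
Hole 1 (subtracted): ⌀0.8, A = 0.5026548 cm², x = 5 cm, Ī = 0.02010619 cm⁴.
Hole 2 (subtracted): ⌀0.8, A = 0.5026548 cm², x = 10 cm, Ī = 0.02010619 cm⁴.
Hole 3 (subtracted): ⌀0.8, A = 0.5026548 cm², x = 15 cm, Ī = 0.02010619 cm⁴.
Hole 4 (subtracted): ⌀0.8, A = 0.5026548 cm², x = 20 cm, Ī = 0.02010619 cm⁴.
By symmetry the centroid is at mid-width, x̄ = 12.5 cm.
Transfer each piece to the vertical centroidal axis using Ī + A·d² with d = x − 12.5:
  plate: d = 0 cm → contributes +3255.208 cm⁴
  hole 1: d = -7.5 cm → contributes −28.29444 cm⁴
  hole 2: d = -2.5 cm → contributes −3.161699 cm⁴
  hole 3: d = 2.5 cm → contributes −3.161699 cm⁴
  hole 4: d = 7.5 cm → contributes −28.29444 cm⁴
Total I = 3192.296 cm⁴.

Iy ≈ 3192.3 cm⁴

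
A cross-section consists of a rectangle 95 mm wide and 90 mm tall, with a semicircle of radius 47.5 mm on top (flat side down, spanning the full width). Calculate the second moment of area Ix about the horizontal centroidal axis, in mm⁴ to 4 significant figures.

Ix ≈ 1.697 × 10⁷ mm⁴

Split into non-overlapping primitives; take the origin at the lower-left of the bounding box.
Rectangular body: 95 × 90, A = 8 550 mm², y = 45 mm, Ī = 5 771 250 mm⁴.
Semicircular cap: semicircle r = 47.5, A = 3544.11 mm², y = 110.16 mm, Ī = 558 736 mm⁴.
Centroid: ȳ = ΣA·y / ΣA = 64.0947 mm.
Transfer each piece to the horizontal centroidal axis using Ī + A·d² with d = y − 64.0947:
  rectangular body: d = -19.0947 mm → contributes +8 888 630 mm⁴
  semicircular cap: d = 46.065 mm → contributes +8 079 271 mm⁴
Total I = 16 967 900 mm⁴.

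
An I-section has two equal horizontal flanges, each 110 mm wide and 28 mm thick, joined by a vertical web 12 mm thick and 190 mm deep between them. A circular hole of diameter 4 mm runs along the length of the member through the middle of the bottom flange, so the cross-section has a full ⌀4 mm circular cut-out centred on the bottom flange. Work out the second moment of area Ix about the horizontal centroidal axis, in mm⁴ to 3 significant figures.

Ix ≈ 8.03 × 10⁷ mm⁴

Split into non-overlapping primitives; take the origin at the lower-left of the bounding box.
Bottom flange: 110 × 28, A = 3 080 mm², y = 14 mm, Ī = 201 227 mm⁴.
Web: 12 × 190, A = 2 280 mm², y = 123 mm, Ī = 6 859 000 mm⁴.
Top flange: 110 × 28, A = 3 080 mm², y = 232 mm, Ī = 201 227 mm⁴.
Hole (subtracted): ⌀4, A = 12.566 mm², y = 14 mm, Ī = 12.566 mm⁴.
Centroid: ȳ = ΣA·y / ΣA = 123.16 mm.
Transfer each piece to the horizontal centroidal axis using Ī + A·d² with d = y − 123.16:
  bottom flange: d = -109.16 mm → contributes +36 903 919 mm⁴
  web: d = -0.16253 mm → contributes +6 859 060 mm⁴
  top flange: d = 108.84 mm → contributes +36 685 657 mm⁴
  hole: d = -109.16 mm → contributes −149 759 mm⁴
Total I = 80 298 877 mm⁴.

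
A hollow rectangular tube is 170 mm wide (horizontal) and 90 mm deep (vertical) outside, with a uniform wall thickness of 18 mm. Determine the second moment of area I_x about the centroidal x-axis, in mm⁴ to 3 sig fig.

I_x ≈ 8.57 × 10⁶ mm⁴

Decompose the section into non-overlapping parts with the origin at the bottom-left of its bounding rectangle.
Outer rectangle: 170 × 90, A = 15 300 mm², y = 45 mm, Ī = 10 327 500 mm⁴.
Inner void (subtracted): 134 × 54, A = 7 236 mm², y = 45 mm, Ī = 1 758 348 mm⁴.
By symmetry the centroid is at mid-height, ȳ = 45 mm.
All pieces are centred on the centroidal x-axis, so I = ΣĪ (holes subtracted) = 8 569 152 mm⁴.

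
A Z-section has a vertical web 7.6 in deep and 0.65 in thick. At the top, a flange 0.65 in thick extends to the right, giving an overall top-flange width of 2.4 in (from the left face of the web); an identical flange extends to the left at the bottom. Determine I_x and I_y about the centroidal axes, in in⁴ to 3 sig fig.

I_x ≈ 51.3 in⁴, I_y ≈ 4.03 in⁴

Split into non-overlapping primitives; take the origin at the lower-left of the bounding box.
Web: 0.65 × 7.6, A = 4.94 in², y = 3.8 in, Ī = 23.778 in⁴.
Top flange (beyond web): 1.75 × 0.65, A = 1.1375 in², y = 7.275 in, Ī = 0.040049 in⁴.
Bottom flange (beyond web): 1.75 × 0.65, A = 1.1375 in², y = 0.325 in, Ī = 0.040049 in⁴.
Centroid: ȳ = ΣA·y / ΣA = 3.8 in.
Transfer each piece to the centroidal x-axis using Ī + A·d² with d = y − 3.8:
  web: d = 0 in → contributes +23.778 in⁴
  top flange (beyond web): d = 3.475 in → contributes +13.776 in⁴
  bottom flange (beyond web): d = -3.475 in → contributes +13.776 in⁴
Total I = 51.33 in⁴.
For the y-axis: x̄ = 2.075 in.
Repeating about the centroidal y-axis gives I_y = 4.0305 in⁴.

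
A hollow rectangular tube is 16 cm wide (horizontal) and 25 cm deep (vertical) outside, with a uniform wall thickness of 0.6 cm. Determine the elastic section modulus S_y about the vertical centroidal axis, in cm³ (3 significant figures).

Decompose the section into non-overlapping parts with the origin at the bottom-left of its bounding rectangle.
Outer rectangle: 16 × 25, A = 400 cm², x = 8 cm, Ī = 8533.3 cm⁴.
Inner void (subtracted): 14.8 × 23.8, A = 352.24 cm², x = 8 cm, Ī = 6429.6 cm⁴.
By symmetry the centroid is at mid-width, x̄ = 8 cm.
All pieces are centred on the vertical centroidal axis, so I = ΣĪ (holes subtracted) = 2103.8 cm⁴.
Extreme fibre distance c = 8 cm; S = I/c = 262.97 cm³.

S_y ≈ 263 cm³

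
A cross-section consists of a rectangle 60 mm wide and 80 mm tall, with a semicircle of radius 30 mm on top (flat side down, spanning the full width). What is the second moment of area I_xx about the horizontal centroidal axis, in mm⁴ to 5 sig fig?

I_xx ≈ 5.6856 × 10⁶ mm⁴

Break the section into simple shapes (no overlaps), measuring from the bottom-left corner of the bounding box.
Rectangular body: 60 × 80, A = 4 800 mm², y = 40 mm, Ī = 2 560 000 mm⁴.
Semicircular cap: semicircle r = 30, A = 1413.717 mm², y = 92.7324 mm, Ī = 88903.14 mm⁴.
Centroid: ȳ = ΣA·y / ΣA = 51.99744 mm.
Transfer each piece to the horizontal centroidal axis using Ī + A·d² with d = y − 51.99744:
  rectangular body: d = -11.99744 mm → contributes +3 250 905 mm⁴
  semicircular cap: d = 40.73496 mm → contributes +2 434 735 mm⁴
Total I = 5 685 640 mm⁴.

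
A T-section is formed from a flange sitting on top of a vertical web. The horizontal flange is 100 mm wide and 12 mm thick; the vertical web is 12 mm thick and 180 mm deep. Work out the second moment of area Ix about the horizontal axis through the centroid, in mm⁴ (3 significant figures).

Ix ≈ 1.30 × 10⁷ mm⁴

Split into non-overlapping primitives; take the origin at the lower-left of the bounding box.
Flange: 100 × 12, A = 1 200 mm², y = 186 mm, Ī = 14 400 mm⁴.
Web: 12 × 180, A = 2 160 mm², y = 90 mm, Ī = 5 832 000 mm⁴.
Centroid: ȳ = ΣA·y / ΣA = 124.29 mm.
Transfer each piece to the horizontal axis through the centroid using Ī + A·d² with d = y − 124.29:
  flange: d = 61.714 mm → contributes +4 584 784 mm⁴
  web: d = -34.286 mm → contributes +8 371 102 mm⁴
Total I = 12 955 886 mm⁴.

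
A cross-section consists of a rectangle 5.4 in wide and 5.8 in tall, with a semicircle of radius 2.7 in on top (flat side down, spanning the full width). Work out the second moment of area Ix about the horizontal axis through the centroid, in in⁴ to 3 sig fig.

Ix ≈ 231 in⁴

Treat the section as a set of non-overlapping primitives; coordinates are from the bounding-box lower-left.
Rectangular body: 5.4 × 5.8, A = 31.32 in², y = 2.9 in, Ī = 87.8 in⁴.
Semicircular cap: semicircle r = 2.7, A = 11.451 in², y = 6.9459 in, Ī = 5.8329 in⁴.
Centroid: ȳ = ΣA·y / ΣA = 3.9832 in.
Transfer each piece to the horizontal axis through the centroid using Ī + A·d² with d = y − 3.9832:
  rectangular body: d = -1.0832 in → contributes +124.55 in⁴
  semicircular cap: d = 2.9627 in → contributes +106.35 in⁴
Total I = 230.9 in⁴.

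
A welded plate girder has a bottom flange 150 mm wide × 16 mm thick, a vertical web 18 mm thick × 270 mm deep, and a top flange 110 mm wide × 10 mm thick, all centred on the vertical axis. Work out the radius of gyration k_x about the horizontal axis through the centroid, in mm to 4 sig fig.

k_x ≈ 107.1 mm

Treat the section as a set of non-overlapping primitives; coordinates are from the bounding-box lower-left.
Bottom plate: 150 × 16, A = 2 400 mm², y = 8 mm, Ī = 51 200 mm⁴.
Web plate: 18 × 270, A = 4 860 mm², y = 151 mm, Ī = 29 524 500 mm⁴.
Top plate: 110 × 10, A = 1 100 mm², y = 291 mm, Ī = 9166.67 mm⁴.
Centroid: ȳ = ΣA·y / ΣA = 128.368 mm.
Transfer each piece to the horizontal axis through the centroid using Ī + A·d² with d = y − 128.368:
  bottom plate: d = -120.368 mm → contributes +34 823 736 mm⁴
  web plate: d = 22.6316 mm → contributes +32 013 735 mm⁴
  top plate: d = 162.632 mm → contributes +29 103 100 mm⁴
Total I = 95 940 572 mm⁴.
Radius of gyration: k = √(I/A) = √(95 940 572 / 8 360) = 107.127 mm.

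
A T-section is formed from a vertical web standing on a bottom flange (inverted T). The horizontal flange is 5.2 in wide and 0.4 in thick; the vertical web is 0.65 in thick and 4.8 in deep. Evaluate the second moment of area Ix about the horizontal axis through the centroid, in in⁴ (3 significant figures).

Split into non-overlapping primitives; take the origin at the lower-left of the bounding box.
Flange: 5.2 × 0.4, A = 2.08 in², y = 0.2 in, Ī = 0.027733 in⁴.
Web: 0.65 × 4.8, A = 3.12 in², y = 2.8 in, Ī = 5.9904 in⁴.
Centroid: ȳ = ΣA·y / ΣA = 1.76 in.
Transfer each piece to the horizontal axis through the centroid using Ī + A·d² with d = y − 1.76:
  flange: d = -1.56 in → contributes +5.0896 in⁴
  web: d = 1.04 in → contributes +9.365 in⁴
Total I = 14.455 in⁴.

Ix ≈ 14.5 in⁴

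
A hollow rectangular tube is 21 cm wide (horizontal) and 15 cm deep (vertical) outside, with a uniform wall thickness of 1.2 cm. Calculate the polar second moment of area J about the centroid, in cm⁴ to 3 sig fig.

Split into non-overlapping primitives; take the origin at the lower-left of the bounding box.
Outer rectangle: 21 × 15, A = 315 cm², y = 7.5 cm, Ī = 5906.3 cm⁴.
Inner void (subtracted): 18.6 × 12.6, A = 234.36 cm², y = 7.5 cm, Ī = 3100.6 cm⁴.
By symmetry the centroid is at mid-height, ȳ = 7.5 cm.
All pieces are centred on the centroidal x-axis, so I = ΣĪ (holes subtracted) = 2805.7 cm⁴.
Repeating about the centroidal y-axis gives I_y = 4819.7 cm⁴.
Polar second moment: J = I_x + I_y = 7625.3 cm⁴.

J ≈ 7630 cm⁴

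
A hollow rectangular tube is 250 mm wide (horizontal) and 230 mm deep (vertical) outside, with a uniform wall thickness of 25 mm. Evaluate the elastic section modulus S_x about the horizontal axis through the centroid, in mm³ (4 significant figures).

S_x ≈ 1.359 × 10⁶ mm³

Treat the section as a set of non-overlapping primitives; coordinates are from the bounding-box lower-left.
Outer rectangle: 250 × 230, A = 57 500 mm², y = 115 mm, Ī = 253 479 167 mm⁴.
Inner void (subtracted): 200 × 180, A = 36 000 mm², y = 115 mm, Ī = 97 200 000 mm⁴.
By symmetry the centroid is at mid-height, ȳ = 115 mm.
All pieces are centred on the horizontal axis through the centroid, so I = ΣĪ (holes subtracted) = 156 279 167 mm⁴.
Extreme fibre distance c = 115 mm; S = I/c = 1 358 949 mm³.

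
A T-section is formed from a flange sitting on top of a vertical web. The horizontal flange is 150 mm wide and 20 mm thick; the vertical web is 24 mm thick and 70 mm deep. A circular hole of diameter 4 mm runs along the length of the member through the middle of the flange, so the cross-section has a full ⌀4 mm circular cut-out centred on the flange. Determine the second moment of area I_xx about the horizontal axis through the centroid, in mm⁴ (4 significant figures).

Treat the section as a set of non-overlapping primitives; coordinates are from the bounding-box lower-left.
Flange: 150 × 20, A = 3 000 mm², y = 80 mm, Ī = 100 000 mm⁴.
Web: 24 × 70, A = 1 680 mm², y = 35 mm, Ī = 686 000 mm⁴.
Hole (subtracted): ⌀4, A = 12.5664 mm², y = 80 mm, Ī = 12.5664 mm⁴.
Centroid: ȳ = ΣA·y / ΣA = 63.8027 mm.
Transfer each piece to the horizontal axis through the centroid using Ī + A·d² with d = y − 63.8027:
  flange: d = 16.1973 mm → contributes +887 061 mm⁴
  web: d = -28.8027 mm → contributes +2 079 717 mm⁴
  hole: d = 16.1973 mm → contributes −3309.4 mm⁴
Total I = 2 963 469 mm⁴.

I_xx ≈ 2.963 × 10⁶ mm⁴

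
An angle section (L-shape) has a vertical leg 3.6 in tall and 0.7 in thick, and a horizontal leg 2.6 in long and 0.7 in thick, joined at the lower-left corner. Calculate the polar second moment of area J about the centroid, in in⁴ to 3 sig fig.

J ≈ 6.58 in⁴

Split into non-overlapping primitives; take the origin at the lower-left of the bounding box.
Vertical leg: 0.7 × 3.6, A = 2.52 in², y = 1.8 in, Ī = 2.7216 in⁴.
Horizontal leg (remainder): 1.9 × 0.7, A = 1.33 in², y = 0.35 in, Ī = 0.054308 in⁴.
Centroid: ȳ = ΣA·y / ΣA = 1.2991 in.
Transfer each piece to the centroidal x-axis using Ī + A·d² with d = y − 1.2991:
  vertical leg: d = 0.50091 in → contributes +3.3539 in⁴
  horizontal leg (remainder): d = -0.94909 in → contributes +1.2523 in⁴
Total I = 4.6062 in⁴.
For the y-axis: x̄ = 0.79909 in.
Repeating about the centroidal y-axis gives I_y = 1.9742 in⁴.
Polar second moment: J = I_x + I_y = 6.5805 in⁴.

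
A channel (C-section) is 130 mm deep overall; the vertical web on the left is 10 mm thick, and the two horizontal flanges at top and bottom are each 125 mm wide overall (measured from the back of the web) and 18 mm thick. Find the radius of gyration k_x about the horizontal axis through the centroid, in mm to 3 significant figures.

Decompose the section into non-overlapping parts with the origin at the bottom-left of its bounding rectangle.
Web: 10 × 130, A = 1 300 mm², y = 65 mm, Ī = 1 830 833 mm⁴.
Top flange (beyond web): 115 × 18, A = 2 070 mm², y = 121 mm, Ī = 55 890 mm⁴.
Bottom flange (beyond web): 115 × 18, A = 2 070 mm², y = 9 mm, Ī = 55 890 mm⁴.
By symmetry the centroid is at mid-height, ȳ = 65 mm.
Transfer each piece to the horizontal axis through the centroid using Ī + A·d² with d = y − 65:
  web: d = 0 mm → contributes +1 830 833 mm⁴
  top flange (beyond web): d = 56 mm → contributes +6 547 410 mm⁴
  bottom flange (beyond web): d = -56 mm → contributes +6 547 410 mm⁴
Total I = 14 925 653 mm⁴.
Radius of gyration: k = √(I/A) = √(14 925 653 / 5 440) = 52.38 mm.

k_x ≈ 52.4 mm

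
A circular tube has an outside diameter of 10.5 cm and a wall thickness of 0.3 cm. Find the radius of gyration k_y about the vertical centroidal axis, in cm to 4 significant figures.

k_y ≈ 3.608 cm

Break the section into simple shapes (no overlaps), measuring from the bottom-left corner of the bounding box.
Outer circle: ⌀10.5, A = 86.5901 cm², x = 5.25 cm, Ī = 596.66 cm⁴.
Bore (subtracted): ⌀9.9, A = 76.9769 cm², x = 5.25 cm, Ī = 471.531 cm⁴.
By symmetry the centroid is at mid-width, x̄ = 5.25 cm.
All pieces are centred on the vertical centroidal axis, so I = ΣĪ (holes subtracted) = 125.129 cm⁴.
Radius of gyration: k = √(I/A) = √(125.129 / 9.61327) = 3.6078 cm.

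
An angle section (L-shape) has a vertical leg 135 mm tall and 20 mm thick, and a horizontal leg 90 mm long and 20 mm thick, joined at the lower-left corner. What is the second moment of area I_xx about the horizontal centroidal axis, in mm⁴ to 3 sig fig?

I_xx ≈ 7.20 × 10⁶ mm⁴

Decompose the section into non-overlapping parts with the origin at the bottom-left of its bounding rectangle.
Vertical leg: 20 × 135, A = 2 700 mm², y = 67.5 mm, Ī = 4 100 625 mm⁴.
Horizontal leg (remainder): 70 × 20, A = 1 400 mm², y = 10 mm, Ī = 46 667 mm⁴.
Centroid: ȳ = ΣA·y / ΣA = 47.866 mm.
Transfer each piece to the horizontal centroidal axis using Ī + A·d² with d = y − 47.866:
  vertical leg: d = 19.634 mm → contributes +5 141 474 mm⁴
  horizontal leg (remainder): d = -37.866 mm → contributes +2 054 019 mm⁴
Total I = 7 195 493 mm⁴.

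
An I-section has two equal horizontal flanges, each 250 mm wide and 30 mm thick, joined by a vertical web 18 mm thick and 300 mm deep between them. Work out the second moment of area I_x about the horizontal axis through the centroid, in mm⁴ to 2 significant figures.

Decompose the section into non-overlapping parts with the origin at the bottom-left of its bounding rectangle.
Bottom flange: 250 × 30, A = 7 500 mm², y = 15 mm, Ī = 562 500 mm⁴.
Web: 18 × 300, A = 5 400 mm², y = 180 mm, Ī = 40 500 000 mm⁴.
Top flange: 250 × 30, A = 7 500 mm², y = 345 mm, Ī = 562 500 mm⁴.
By symmetry the centroid is at mid-height, ȳ = 180 mm.
Transfer each piece to the horizontal axis through the centroid using Ī + A·d² with d = y − 180:
  bottom flange: d = -165 mm → contributes +204 750 000 mm⁴
  web: d = 0 mm → contributes +40 500 000 mm⁴
  top flange: d = 165 mm → contributes +204 750 000 mm⁴
Total I = 450 000 000 mm⁴.

I_x ≈ 4.5 × 10⁸ mm⁴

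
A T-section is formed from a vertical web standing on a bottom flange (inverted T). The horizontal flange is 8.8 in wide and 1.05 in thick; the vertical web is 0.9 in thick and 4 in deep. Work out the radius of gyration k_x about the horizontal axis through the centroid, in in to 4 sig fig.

k_x ≈ 1.314 in

Treat the section as a set of non-overlapping primitives; coordinates are from the bounding-box lower-left.
Flange: 8.8 × 1.05, A = 9.24 in², y = 0.525 in, Ī = 0.848925 in⁴.
Web: 0.9 × 4, A = 3.6 in², y = 3.05 in, Ī = 4.8 in⁴.
Centroid: ȳ = ΣA·y / ΣA = 1.23294 in.
Transfer each piece to the horizontal axis through the centroid using Ī + A·d² with d = y − 1.23294:
  flange: d = -0.707944 in → contributes +5.47987 in⁴
  web: d = 1.81706 in → contributes +16.6861 in⁴
Total I = 22.166 in⁴.
Radius of gyration: k = √(I/A) = √(22.166 / 12.84) = 1.3139 in.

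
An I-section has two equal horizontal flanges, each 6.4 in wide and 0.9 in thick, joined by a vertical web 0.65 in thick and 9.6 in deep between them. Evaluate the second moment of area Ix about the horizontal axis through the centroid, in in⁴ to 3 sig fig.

Ix ≈ 366 in⁴

Break the section into simple shapes (no overlaps), measuring from the bottom-left corner of the bounding box.
Bottom flange: 6.4 × 0.9, A = 5.76 in², y = 0.45 in, Ī = 0.3888 in⁴.
Web: 0.65 × 9.6, A = 6.24 in², y = 5.7 in, Ī = 47.923 in⁴.
Top flange: 6.4 × 0.9, A = 5.76 in², y = 10.95 in, Ī = 0.3888 in⁴.
By symmetry the centroid is at mid-height, ȳ = 5.7 in.
Transfer each piece to the horizontal axis through the centroid using Ī + A·d² with d = y − 5.7:
  bottom flange: d = -5.25 in → contributes +159.15 in⁴
  web: d = 0 in → contributes +47.923 in⁴
  top flange: d = 5.25 in → contributes +159.15 in⁴
Total I = 366.22 in⁴.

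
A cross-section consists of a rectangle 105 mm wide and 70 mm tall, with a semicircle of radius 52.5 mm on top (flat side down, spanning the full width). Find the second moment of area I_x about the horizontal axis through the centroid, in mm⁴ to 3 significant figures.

Decompose the section into non-overlapping parts with the origin at the bottom-left of its bounding rectangle.
Rectangular body: 105 × 70, A = 7 350 mm², y = 35 mm, Ī = 3 001 250 mm⁴.
Semicircular cap: semicircle r = 52.5, A = 4329.5 mm², y = 92.282 mm, Ī = 833 814 mm⁴.
Centroid: ȳ = ΣA·y / ΣA = 56.234 mm.
Transfer each piece to the horizontal axis through the centroid using Ī + A·d² with d = y − 56.234:
  rectangular body: d = -21.234 mm → contributes +6 315 207 mm⁴
  semicircular cap: d = 36.048 mm → contributes +6 459 763 mm⁴
Total I = 12 774 971 mm⁴.

I_x ≈ 1.28 × 10⁷ mm⁴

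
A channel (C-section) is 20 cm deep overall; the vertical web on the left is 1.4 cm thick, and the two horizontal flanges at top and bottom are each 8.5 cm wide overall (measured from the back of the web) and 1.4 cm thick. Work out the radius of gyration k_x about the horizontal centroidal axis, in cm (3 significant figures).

Treat the section as a set of non-overlapping primitives; coordinates are from the bounding-box lower-left.
Web: 1.4 × 20, A = 28 cm², y = 10 cm, Ī = 933.33 cm⁴.
Top flange (beyond web): 7.1 × 1.4, A = 9.94 cm², y = 19.3 cm, Ī = 1.6235 cm⁴.
Bottom flange (beyond web): 7.1 × 1.4, A = 9.94 cm², y = 0.7 cm, Ī = 1.6235 cm⁴.
By symmetry the centroid is at mid-height, ȳ = 10 cm.
Transfer each piece to the horizontal centroidal axis using Ī + A·d² with d = y − 10:
  web: d = 0 cm → contributes +933.33 cm⁴
  top flange (beyond web): d = 9.3 cm → contributes +861.33 cm⁴
  bottom flange (beyond web): d = -9.3 cm → contributes +861.33 cm⁴
Total I = 2 656 cm⁴.
Radius of gyration: k = √(I/A) = √(2 656 / 47.88) = 7.448 cm.

k_x ≈ 7.45 cm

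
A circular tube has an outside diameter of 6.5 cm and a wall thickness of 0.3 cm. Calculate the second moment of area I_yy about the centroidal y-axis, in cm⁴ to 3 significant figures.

I_yy ≈ 28.1 cm⁴

Treat the section as a set of non-overlapping primitives; coordinates are from the bounding-box lower-left.
Outer circle: ⌀6.5, A = 33.183 cm², x = 3.25 cm, Ī = 87.624 cm⁴.
Bore (subtracted): ⌀5.9, A = 27.34 cm², x = 3.25 cm, Ī = 59.481 cm⁴.
By symmetry the centroid is at mid-width, x̄ = 3.25 cm.
All pieces are centred on the centroidal y-axis, so I = ΣĪ (holes subtracted) = 28.143 cm⁴.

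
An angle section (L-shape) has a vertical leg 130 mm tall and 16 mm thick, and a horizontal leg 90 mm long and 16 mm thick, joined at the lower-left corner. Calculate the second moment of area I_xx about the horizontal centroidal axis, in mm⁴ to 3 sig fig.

Decompose the section into non-overlapping parts with the origin at the bottom-left of its bounding rectangle.
Vertical leg: 16 × 130, A = 2 080 mm², y = 65 mm, Ī = 2 929 333 mm⁴.
Horizontal leg (remainder): 74 × 16, A = 1 184 mm², y = 8 mm, Ī = 25 259 mm⁴.
Centroid: ȳ = ΣA·y / ΣA = 44.324 mm.
Transfer each piece to the horizontal centroidal axis using Ī + A·d² with d = y − 44.324:
  vertical leg: d = 20.676 mm → contributes +3 818 568 mm⁴
  horizontal leg (remainder): d = -36.324 mm → contributes +1 587 427 mm⁴
Total I = 5 405 994 mm⁴.

I_xx ≈ 5.41 × 10⁶ mm⁴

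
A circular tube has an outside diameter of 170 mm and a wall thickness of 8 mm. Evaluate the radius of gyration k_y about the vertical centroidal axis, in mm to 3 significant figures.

k_y ≈ 57.3 mm

Split into non-overlapping primitives; take the origin at the lower-left of the bounding box.
Outer circle: ⌀170, A = 22 698 mm², x = 85 mm, Ī = 40 998 275 mm⁴.
Bore (subtracted): ⌀154, A = 18 627 mm², x = 85 mm, Ī = 27 609 134 mm⁴.
By symmetry the centroid is at mid-width, x̄ = 85 mm.
All pieces are centred on the vertical centroidal axis, so I = ΣĪ (holes subtracted) = 13 389 141 mm⁴.
Radius of gyration: k = √(I/A) = √(13 389 141 / 4071.5) = 57.345 mm.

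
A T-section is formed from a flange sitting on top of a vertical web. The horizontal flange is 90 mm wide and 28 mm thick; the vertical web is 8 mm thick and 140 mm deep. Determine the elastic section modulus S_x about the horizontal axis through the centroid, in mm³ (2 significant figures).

Break the section into simple shapes (no overlaps), measuring from the bottom-left corner of the bounding box.
Flange: 90 × 28, A = 2 520 mm², y = 154 mm, Ī = 164 640 mm⁴.
Web: 8 × 140, A = 1 120 mm², y = 70 mm, Ī = 1 829 333 mm⁴.
Centroid: ȳ = ΣA·y / ΣA = 128.2 mm.
Transfer each piece to the horizontal axis through the centroid using Ī + A·d² with d = y − 128.2:
  flange: d = 25.85 mm → contributes +1 848 060 mm⁴
  web: d = -58.15 mm → contributes +5 617 028 mm⁴
Total I = 7 465 087 mm⁴.
Extreme fibre distance c = 128.2 mm; S = I/c = 58 251 mm³.

S_x ≈ 5.8 × 10⁴ mm³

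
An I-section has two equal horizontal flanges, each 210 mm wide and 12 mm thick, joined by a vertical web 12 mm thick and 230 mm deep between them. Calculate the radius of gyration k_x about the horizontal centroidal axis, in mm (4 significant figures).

Treat the section as a set of non-overlapping primitives; coordinates are from the bounding-box lower-left.
Bottom flange: 210 × 12, A = 2 520 mm², y = 6 mm, Ī = 30 240 mm⁴.
Web: 12 × 230, A = 2 760 mm², y = 127 mm, Ī = 12 167 000 mm⁴.
Top flange: 210 × 12, A = 2 520 mm², y = 248 mm, Ī = 30 240 mm⁴.
By symmetry the centroid is at mid-height, ȳ = 127 mm.
Transfer each piece to the horizontal centroidal axis using Ī + A·d² with d = y − 127:
  bottom flange: d = -121 mm → contributes +36 925 560 mm⁴
  web: d = 0 mm → contributes +12 167 000 mm⁴
  top flange: d = 121 mm → contributes +36 925 560 mm⁴
Total I = 86 018 120 mm⁴.
Radius of gyration: k = √(I/A) = √(86 018 120 / 7 800) = 105.014 mm.

k_x ≈ 105.0 mm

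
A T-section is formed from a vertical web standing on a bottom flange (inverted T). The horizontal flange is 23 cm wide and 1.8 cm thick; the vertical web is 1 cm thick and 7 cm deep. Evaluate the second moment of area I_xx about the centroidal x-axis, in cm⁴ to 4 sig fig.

I_xx ≈ 155.7 cm⁴

Decompose the section into non-overlapping parts with the origin at the bottom-left of its bounding rectangle.
Flange: 23 × 1.8, A = 41.4 cm², y = 0.9 cm, Ī = 11.178 cm⁴.
Web: 1 × 7, A = 7 cm², y = 5.3 cm, Ī = 28.5833 cm⁴.
Centroid: ȳ = ΣA·y / ΣA = 1.53636 cm.
Transfer each piece to the centroidal x-axis using Ī + A·d² with d = y − 1.53636:
  flange: d = -0.636364 cm → contributes +27.9433 cm⁴
  web: d = 3.76364 cm → contributes +127.738 cm⁴
Total I = 155.681 cm⁴.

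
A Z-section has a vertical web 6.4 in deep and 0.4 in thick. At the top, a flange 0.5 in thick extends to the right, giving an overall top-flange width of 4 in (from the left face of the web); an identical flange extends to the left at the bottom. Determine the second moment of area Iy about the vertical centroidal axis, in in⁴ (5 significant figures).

Split into non-overlapping primitives; take the origin at the lower-left of the bounding box.
Web: 0.4 × 6.4, A = 2.56 in², x = 3.8 in, Ī = 0.03413333 in⁴.
Top flange (beyond web): 3.6 × 0.5, A = 1.8 in², x = 5.8 in, Ī = 1.944 in⁴.
Bottom flange (beyond web): 3.6 × 0.5, A = 1.8 in², x = 1.8 in, Ī = 1.944 in⁴.
Centroid: x̄ = ΣA·x / ΣA = 3.8 in.
Transfer each piece to the vertical centroidal axis using Ī + A·d² with d = x − 3.8:
  web: d = 0 in → contributes +0.03413333 in⁴
  top flange (beyond web): d = 2 in → contributes +9.144 in⁴
  bottom flange (beyond web): d = -2 in → contributes +9.144 in⁴
Total I = 18.32213 in⁴.

Iy ≈ 18.322 in⁴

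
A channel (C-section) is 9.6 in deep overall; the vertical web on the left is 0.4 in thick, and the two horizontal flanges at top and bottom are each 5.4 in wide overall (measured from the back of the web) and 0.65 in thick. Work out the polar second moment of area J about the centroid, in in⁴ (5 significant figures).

Treat the section as a set of non-overlapping primitives; coordinates are from the bounding-box lower-left.
Web: 0.4 × 9.6, A = 3.84 in², y = 4.8 in, Ī = 29.4912 in⁴.
Top flange (beyond web): 5 × 0.65, A = 3.25 in², y = 9.275 in, Ī = 0.1144271 in⁴.
Bottom flange (beyond web): 5 × 0.65, A = 3.25 in², y = 0.325 in, Ī = 0.1144271 in⁴.
By symmetry the centroid is at mid-height, ȳ = 4.8 in.
Transfer each piece to the centroidal x-axis using Ī + A·d² with d = y − 4.8:
  web: d = 0 in → contributes +29.4912 in⁴
  top flange (beyond web): d = 4.475 in → contributes +65.19771 in⁴
  bottom flange (beyond web): d = -4.475 in → contributes +65.19771 in⁴
Total I = 159.8866 in⁴.
For the y-axis: x̄ = 1.897292 in.
Repeating about the centroidal y-axis gives I_y = 31.19039 in⁴.
Polar second moment: J = I_x + I_y = 191.077 in⁴.

J ≈ 191.08 in⁴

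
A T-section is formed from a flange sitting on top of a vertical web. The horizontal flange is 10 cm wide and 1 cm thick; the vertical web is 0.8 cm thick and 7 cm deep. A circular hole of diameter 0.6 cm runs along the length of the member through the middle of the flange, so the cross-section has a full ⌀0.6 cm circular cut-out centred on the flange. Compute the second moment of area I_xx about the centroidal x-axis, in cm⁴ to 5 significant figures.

I_xx ≈ 80.536 cm⁴

Treat the section as a set of non-overlapping primitives; coordinates are from the bounding-box lower-left.
Flange: 10 × 1, A = 10 cm², y = 7.5 cm, Ī = 0.8333333 cm⁴.
Web: 0.8 × 7, A = 5.6 cm², y = 3.5 cm, Ī = 22.86667 cm⁴.
Hole (subtracted): ⌀0.6, A = 0.2827433 cm², y = 7.5 cm, Ī = 0.006361725 cm⁴.
Centroid: ȳ = ΣA·y / ΣA = 6.037597 cm.
Transfer each piece to the centroidal x-axis using Ī + A·d² with d = y − 6.037597:
  flange: d = 1.462403 cm → contributes +22.21955 cm⁴
  web: d = -2.537597 cm → contributes +58.9273 cm⁴
  hole: d = 1.462403 cm → contributes −0.6110429 cm⁴
Total I = 80.53581 cm⁴.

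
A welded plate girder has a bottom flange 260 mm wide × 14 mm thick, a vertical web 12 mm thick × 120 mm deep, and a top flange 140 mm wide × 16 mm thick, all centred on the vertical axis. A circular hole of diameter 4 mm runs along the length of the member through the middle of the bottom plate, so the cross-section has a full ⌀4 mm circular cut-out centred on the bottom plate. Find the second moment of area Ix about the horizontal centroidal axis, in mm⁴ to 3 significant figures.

Ix ≈ 2.74 × 10⁷ mm⁴

Split into non-overlapping primitives; take the origin at the lower-left of the bounding box.
Bottom plate: 260 × 14, A = 3 640 mm², y = 7 mm, Ī = 59 453 mm⁴.
Web plate: 12 × 120, A = 1 440 mm², y = 74 mm, Ī = 1 728 000 mm⁴.
Top plate: 140 × 16, A = 2 240 mm², y = 142 mm, Ī = 47 787 mm⁴.
Hole (subtracted): ⌀4, A = 12.566 mm², y = 7 mm, Ī = 12.566 mm⁴.
Centroid: ȳ = ΣA·y / ΣA = 61.586 mm.
Transfer each piece to the horizontal centroidal axis using Ī + A·d² with d = y − 61.586:
  bottom plate: d = -54.586 mm → contributes +10 905 117 mm⁴
  web plate: d = 12.414 mm → contributes +1 949 932 mm⁴
  top plate: d = 80.414 mm → contributes +14 532 724 mm⁴
  hole: d = -54.586 mm → contributes −37 455 mm⁴
Total I = 27 350 319 mm⁴.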